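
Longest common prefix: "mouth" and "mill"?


Word 1: "mouth"
Word 2: "mill"
Comparing from start:
  Pos 0: 'm' == 'm'
  Pos 1: 'o' != 'i' (stop)
LCP = "m" (length 1)


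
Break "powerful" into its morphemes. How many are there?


Word: "powerful"
Morphemes: power + -ful
Each morpheme carries meaning
= 2 morphemes


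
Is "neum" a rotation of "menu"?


Word: "menu", Candidate: "neum"
Method: check if candidate is substring of word+word
"menumenu" contains "neum"? No
Is rotation = No


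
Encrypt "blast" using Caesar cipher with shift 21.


Word: "blast"
Shift: 21
Each letter → (letter + shift) mod 26:
  'b' (1) + 21 = 22 → 'w'
  'l' (11) + 21 = 6 → 'g'
  'a' (0) + 21 = 21 → 'v'
  's' (18) + 21 = 13 → 'n'
  't' (19) + 21 = 14 → 'o'
Result = "wgvno"


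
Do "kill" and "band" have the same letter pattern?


Pattern of "kill": [0, 1, 2, 2]
Pattern of "band": [0, 1, 2, 3]
Patterns do not match
Same pattern = No


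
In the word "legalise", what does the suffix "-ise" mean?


Suffix: -ise
Example: legalise = legal + -ise
Meaning = to make


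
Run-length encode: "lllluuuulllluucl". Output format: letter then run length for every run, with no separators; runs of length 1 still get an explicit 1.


String: "lllluuuulllluucl"
Scanning for consecutive runs:
  'l' x 4
  'u' x 4
  'l' x 4
  'u' x 2
  'c' x 1
  'l' x 1
RLE = "l4u4l4u2c1l1"


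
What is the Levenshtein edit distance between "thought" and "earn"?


Word 1: "thought" (length 7)
Word 2: "earn" (length 4)
One optimal edit sequence (insert/delete/substitute each cost 1):
  1. delete 't'  (+1)
  2. delete 'h'  (+1)
  3. delete 'o'  (+1)
  4. substitute 'u' -> 'e'  (+1)
  5. substitute 'g' -> 'a'  (+1)
  6. substitute 'h' -> 'r'  (+1)
  7. substitute 't' -> 'n'  (+1)
Total edit operations: 7
Edit distance = 7


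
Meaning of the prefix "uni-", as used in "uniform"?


Prefix: uni-
Example: uniform = uni- + form
Meaning = one


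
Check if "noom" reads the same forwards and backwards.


Word: "noom"
Reversed: "moon"
Forward == Backward? noom != moon
Palindrome = No


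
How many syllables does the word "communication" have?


Word: "communication"
Syllable breakdown: com · mu · ni · ca · tion
Counting: 5 parts
= 5 syllables


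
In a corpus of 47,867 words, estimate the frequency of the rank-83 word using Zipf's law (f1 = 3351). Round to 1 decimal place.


Zipf's law: f(r) = f(1) / r
f(1) = 3351
f(83) = 3351 / 83
= 40.4 occurrences


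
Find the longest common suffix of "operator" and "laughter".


Word 1: "operator"
Word 2: "laughter"
Comparing from end:
  Pos -1: 'r' == 'r'
  Pos -2: 'o' != 'e' (stop)
LCS = "r" (length 1)


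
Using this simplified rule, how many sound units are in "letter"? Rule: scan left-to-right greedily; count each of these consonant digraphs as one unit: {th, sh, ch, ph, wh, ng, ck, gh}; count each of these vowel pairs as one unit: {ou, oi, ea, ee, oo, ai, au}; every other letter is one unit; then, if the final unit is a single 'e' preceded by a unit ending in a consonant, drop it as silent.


Word: "letter" (6 letters)
Left-to-right scan:
  1. 'l' (letter)
  2. 'e' (letter)
  3. 't' (letter)
  4. 't' (letter)
  5. 'e' (letter)
  6. 'r' (letter)
Units from scan: 6
Sound units = 6 units


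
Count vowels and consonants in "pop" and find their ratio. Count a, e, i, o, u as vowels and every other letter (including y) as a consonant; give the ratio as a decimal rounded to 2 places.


Word: "pop"
Vowels (a,e,i,o,u): 1
Consonants: 2
Ratio = 1/2
= 0.50


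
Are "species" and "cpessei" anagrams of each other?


Word 1: "species" → sorted: ceeipss
Word 2: "cpessei" → sorted: ceeipss
Same letters? ceeipss == ceeipss
Anagram = Yes


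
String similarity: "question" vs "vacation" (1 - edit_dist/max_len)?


Word 1: "question" (length 8)
Word 2: "vacation" (length 8)
One optimal edit sequence:
  1. substitute 'q' -> 'v'  (+1)
  2. substitute 'u' -> 'a'  (+1)
  3. substitute 'e' -> 'c'  (+1)
  4. substitute 's' -> 'a'  (+1)
  5. keep 't'
  6. keep 'i'
  7. keep 'o'
  8. keep 'n'
Edit distance = 4
Max length = max(8, 8) = 8
Similarity = 1 - 4/8
= 0.5000


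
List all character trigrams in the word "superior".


Word: "superior" (length 8)
Number of trigrams = 8 - 3 + 1 = 6
  Position 0: "sup"
  Position 1: "upe"
  Position 2: "per"
  Position 3: "eri"
  Position 4: "rio"
  Position 5: "ior"
Trigrams = "sup", "upe", "per", "eri", "rio", "ior"


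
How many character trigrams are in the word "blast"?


Word: "blast" (length 5)
Number of 3-grams = length - 3 + 1 = 5 - 3 + 1
= 3


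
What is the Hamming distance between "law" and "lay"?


Comparing character by character (same length = 3):
  Pos 0: 'l' vs 'l' =
  Pos 1: 'a' vs 'a' =
  Pos 2: 'w' vs 'y' !=
Hamming distance = 1


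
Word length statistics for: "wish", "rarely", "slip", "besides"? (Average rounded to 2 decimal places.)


Lengths: "wish"=4, "rarely"=6, "slip"=4, "besides"=7
Sum = 21, Count = 4
Average = 21/4 = 5.25
= avg=5.25, min=4, max=7


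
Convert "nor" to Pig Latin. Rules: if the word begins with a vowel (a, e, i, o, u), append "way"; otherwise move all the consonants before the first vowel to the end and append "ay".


Word: "nor"
Starts with consonant(s) → move to end, add 'ay'
Consonant cluster: "n"
Pig Latin = "ornay"


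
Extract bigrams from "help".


Word: "help" (length 4)
Number of bigrams = 4 - 2 + 1 = 3
  Position 0: "he"
  Position 1: "el"
  Position 2: "lp"
Bigrams = "he", "el", "lp"


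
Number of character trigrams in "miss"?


Word: "miss" (length 4)
Number of 3-grams = length - 3 + 1 = 4 - 3 + 1
= 2


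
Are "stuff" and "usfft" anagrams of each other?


Word 1: "stuff" → sorted: ffstu
Word 2: "usfft" → sorted: ffstu
Same letters? ffstu == ffstu
Anagram = Yes


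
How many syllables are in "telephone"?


Word: "telephone"
Syllable breakdown: tel · e · phone
Counting: 3 parts
= 3 syllables


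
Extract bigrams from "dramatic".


Word: "dramatic" (length 8)
Number of bigrams = 8 - 2 + 1 = 7
  Position 0: "dr"
  Position 1: "ra"
  Position 2: "am"
  Position 3: "ma"
  Position 4: "at"
  Position 5: "ti"
  Position 6: "ic"
Bigrams = "dr", "ra", "am", "ma", "at", "ti", "ic"


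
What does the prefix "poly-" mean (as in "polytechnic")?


Prefix: poly-
As in: polytechnic -> poly- + technic
Meaning = many


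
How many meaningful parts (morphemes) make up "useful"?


Word: "useful"
Morphemes: use + -ful
Each morpheme carries meaning
= 2 morphemes


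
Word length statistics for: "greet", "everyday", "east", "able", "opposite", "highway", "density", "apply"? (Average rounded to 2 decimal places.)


Lengths: "greet"=5, "everyday"=8, "east"=4, "able"=4, "opposite"=8, "highway"=7, "density"=7, "apply"=5
Sum = 48, Count = 8
Average = 48/8 = 6.00
= avg=6.00, min=4, max=8


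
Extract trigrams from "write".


Word: "write" (length 5)
Number of trigrams = 5 - 3 + 1 = 3
  Position 0: "wri"
  Position 1: "rit"
  Position 2: "ite"
Trigrams = "wri", "rit", "ite"


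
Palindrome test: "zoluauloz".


Word: "zoluauloz"
Reversed: "zoluauloz"
Forward == Backward? zoluauloz == zoluauloz
Palindrome = Yes


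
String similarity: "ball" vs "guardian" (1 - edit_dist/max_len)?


Word 1: "ball" (length 4)
Word 2: "guardian" (length 8)
One optimal edit sequence:
  1. insert 'g'  (+1)
  2. substitute 'b' -> 'u'  (+1)
  3. keep 'a'
  4. insert 'r'  (+1)
  5. insert 'd'  (+1)
  6. insert 'i'  (+1)
  7. substitute 'l' -> 'a'  (+1)
  8. substitute 'l' -> 'n'  (+1)
Edit distance = 7
Max length = max(4, 8) = 8
Similarity = 1 - 7/8
= 0.1250


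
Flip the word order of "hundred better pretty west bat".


Original: "hundred better pretty west bat"
Words (1..n): hundred | better | pretty | west | bat
Reversed (n..1): bat | west | pretty | better | hundred
Result = "bat west pretty better hundred"


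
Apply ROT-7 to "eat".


Word: "eat"
Shift: 7
Each letter → (letter + shift) mod 26:
  'e' (4) + 7 = 11 → 'l'
  'a' (0) + 7 = 7 → 'h'
  't' (19) + 7 = 0 → 'a'
Result = "lha"


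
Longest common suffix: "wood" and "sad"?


Word 1: "wood"
Word 2: "sad"
Comparing from end:
  Pos -1: 'd' == 'd'
  Pos -2: 'o' != 'a' (stop)
LCS = "d" (length 1)


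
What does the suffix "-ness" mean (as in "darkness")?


Suffix: -ness
As in: darkness -> dark + -ness
Meaning = state of being


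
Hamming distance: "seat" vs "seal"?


Comparing character by character (same length = 4):
  Pos 0: 's' vs 's' =
  Pos 1: 'e' vs 'e' =
  Pos 2: 'a' vs 'a' =
  Pos 3: 't' vs 'l' !=
Hamming distance = 1


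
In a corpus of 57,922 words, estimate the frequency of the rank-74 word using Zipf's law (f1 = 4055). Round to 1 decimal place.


Zipf's law: f(r) = f(1) / r
f(1) = 4055
f(74) = 4055 / 74
= 54.8 occurrences


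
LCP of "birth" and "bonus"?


Word 1: "birth"
Word 2: "bonus"
Comparing from start:
  Pos 0: 'b' == 'b'
  Pos 1: 'i' != 'o' (stop)
LCP = "b" (length 1)


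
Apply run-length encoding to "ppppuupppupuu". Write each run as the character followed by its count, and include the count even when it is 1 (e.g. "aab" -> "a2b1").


String: "ppppuupppupuu"
Scanning for consecutive runs:
  'p' x 4
  'u' x 2
  'p' x 3
  'u' x 1
  'p' x 1
  'u' x 2
RLE = "p4u2p3u1p1u2"


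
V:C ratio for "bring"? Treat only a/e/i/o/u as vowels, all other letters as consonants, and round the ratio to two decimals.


Word: "bring"
Vowels (a,e,i,o,u): 1
Consonants: 4
Ratio = 1/4
= 0.25


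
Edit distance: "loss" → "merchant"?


Word 1: "loss" (length 4)
Word 2: "merchant" (length 8)
One optimal edit sequence (insert/delete/substitute each cost 1):
  1. insert 'm'  (+1)
  2. insert 'e'  (+1)
  3. insert 'r'  (+1)
  4. insert 'c'  (+1)
  5. substitute 'l' -> 'h'  (+1)
  6. substitute 'o' -> 'a'  (+1)
  7. substitute 's' -> 'n'  (+1)
  8. substitute 's' -> 't'  (+1)
Total edit operations: 8
Edit distance = 8


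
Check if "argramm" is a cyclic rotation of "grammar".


Word: "grammar", Candidate: "argramm"
Method: check if candidate is substring of word+word
"grammargrammar" contains "argramm"? Yes
Is rotation = Yes


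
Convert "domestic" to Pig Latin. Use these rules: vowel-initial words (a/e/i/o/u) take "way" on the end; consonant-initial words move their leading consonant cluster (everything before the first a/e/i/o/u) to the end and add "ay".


Word: "domestic"
Starts with consonant(s) → move to end, add 'ay'
Consonant cluster: "d"
Pig Latin = "omesticday"


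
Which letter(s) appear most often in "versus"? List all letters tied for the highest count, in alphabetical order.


Word: "versus"
Letter counts:
  'e': 1
  'r': 1
  's': 2
  'u': 1
  'v': 1
Maximum count = 2
Most frequent = 's' (2 times each)


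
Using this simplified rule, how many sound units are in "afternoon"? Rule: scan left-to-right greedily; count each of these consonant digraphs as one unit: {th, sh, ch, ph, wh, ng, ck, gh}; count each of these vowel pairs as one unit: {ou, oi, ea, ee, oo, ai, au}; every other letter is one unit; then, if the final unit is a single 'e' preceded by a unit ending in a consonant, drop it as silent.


Word: "afternoon" (9 letters)
Left-to-right scan:
  [1] 'a' (letter)
  [2] 'f' (letter)
  [3] 't' (letter)
  [4] 'e' (letter)
  [5] 'r' (letter)
  [6] 'n' (letter)
  [7] 'oo' (vowel-pair)
  [8] 'n' (letter)
Units from scan: 8
Sound units = 8 units


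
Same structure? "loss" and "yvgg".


Pattern of "loss": [0, 1, 2, 2]
Pattern of "yvgg": [0, 1, 2, 2]
Patterns match
Same pattern = Yes


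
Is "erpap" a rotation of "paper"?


Word: "paper", Candidate: "erpap"
Method: check if candidate is substring of word+word
"paperpaper" contains "erpap"? Yes
Is rotation = Yes


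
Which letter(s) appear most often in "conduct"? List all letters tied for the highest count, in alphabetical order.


Word: "conduct"
Letter counts:
  'c': 2
  'd': 1
  'n': 1
  'o': 1
  't': 1
  'u': 1
Maximum count = 2
Most frequent = 'c' (2 times each)


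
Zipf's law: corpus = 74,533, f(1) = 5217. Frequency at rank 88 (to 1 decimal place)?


Zipf's law: f(r) = f(1) / r
f(1) = 5217
f(88) = 5217 / 88
= 59.3 occurrences


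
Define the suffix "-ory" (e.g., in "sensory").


Suffix: -ory
Example: sensory = sense + -ory, with a spelling change
Meaning = relating to / place for


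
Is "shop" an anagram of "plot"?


Word 1: "plot" → sorted: lopt
Word 2: "shop" → sorted: hops
Same letters? lopt != hops
Anagram = No


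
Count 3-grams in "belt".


Word: "belt" (length 4)
Number of 3-grams = length - 3 + 1 = 4 - 3 + 1
= 2


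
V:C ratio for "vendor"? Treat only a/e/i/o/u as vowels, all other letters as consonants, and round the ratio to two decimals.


Word: "vendor"
Vowels (a,e,i,o,u): 2
Consonants: 4
Ratio = 2/4
= 0.50


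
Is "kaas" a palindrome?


Word: "kaas"
Reversed: "saak"
Forward == Backward? kaas != saak
Palindrome = No


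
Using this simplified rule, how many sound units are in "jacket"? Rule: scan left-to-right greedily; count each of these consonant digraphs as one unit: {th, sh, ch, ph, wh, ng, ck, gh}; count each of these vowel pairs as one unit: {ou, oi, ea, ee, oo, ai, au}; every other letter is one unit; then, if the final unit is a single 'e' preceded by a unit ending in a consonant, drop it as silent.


Word: "jacket" (6 letters)
Left-to-right scan:
  [1] 'j' (letter)
  [2] 'a' (letter)
  [3] 'ck' (digraph)
  [4] 'e' (letter)
  [5] 't' (letter)
Units from scan: 5
Sound units = 5 units


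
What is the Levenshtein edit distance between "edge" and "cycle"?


Word 1: "edge" (length 4)
Word 2: "cycle" (length 5)
One optimal edit sequence (insert/delete/substitute each cost 1):
  1. insert 'c'  (+1)
  2. substitute 'e' -> 'y'  (+1)
  3. substitute 'd' -> 'c'  (+1)
  4. substitute 'g' -> 'l'  (+1)
  5. keep 'e'
Total edit operations: 4
Edit distance = 4


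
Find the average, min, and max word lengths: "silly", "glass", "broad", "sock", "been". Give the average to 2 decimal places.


Lengths: "silly"=5, "glass"=5, "broad"=5, "sock"=4, "been"=4
Sum = 23, Count = 5
Average = 23/5 = 4.60
= avg=4.60, min=4, max=5


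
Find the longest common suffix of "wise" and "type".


Word 1: "wise"
Word 2: "type"
Comparing from end:
  Pos -1: 'e' == 'e'
  Pos -2: 's' != 'p' (stop)
LCS = "e" (length 1)


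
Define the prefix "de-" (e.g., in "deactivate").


Prefix: de-
Example: deactivate (de- + activate)
Meaning = remove / reverse


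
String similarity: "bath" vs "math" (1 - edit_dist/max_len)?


Word 1: "bath" (length 4)
Word 2: "math" (length 4)
One optimal edit sequence:
  1. substitute 'b' -> 'm'  (+1)
  2. keep 'a'
  3. keep 't'
  4. keep 'h'
Edit distance = 1
Max length = max(4, 4) = 4
Similarity = 1 - 1/4
= 0.7500


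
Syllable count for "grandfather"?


Word: "grandfather"
Syllable breakdown: grand-fa-ther
Counting: 3 parts
= 3 syllables


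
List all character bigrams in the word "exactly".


Word: "exactly" (length 7)
Number of bigrams = 7 - 2 + 1 = 6
  Position 0: "ex"
  Position 1: "xa"
  Position 2: "ac"
  Position 3: "ct"
  Position 4: "tl"
  Position 5: "ly"
Bigrams = "ex", "xa", "ac", "ct", "tl", "ly"


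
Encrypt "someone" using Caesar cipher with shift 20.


Word: "someone"
Shift: 20
Each letter → (letter + shift) mod 26:
  's' (18) + 20 = 12 → 'm'
  'o' (14) + 20 = 8 → 'i'
  'm' (12) + 20 = 6 → 'g'
  'e' (4) + 20 = 24 → 'y'
  'o' (14) + 20 = 8 → 'i'
  'n' (13) + 20 = 7 → 'h'
  'e' (4) + 20 = 24 → 'y'
Result = "migyihy"


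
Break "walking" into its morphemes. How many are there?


Word: "walking"
Morphemes: walk + -ing
Each morpheme carries meaning
= 2 morphemes


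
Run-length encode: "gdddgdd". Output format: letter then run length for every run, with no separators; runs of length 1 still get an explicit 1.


String: "gdddgdd"
Scanning for consecutive runs:
  'g' x 1
  'd' x 3
  'g' x 1
  'd' x 2
RLE = "g1d3g1d2"


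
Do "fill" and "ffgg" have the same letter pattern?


Pattern of "fill": [0, 1, 2, 2]
Pattern of "ffgg": [0, 0, 1, 1]
Patterns do not match
Same pattern = No


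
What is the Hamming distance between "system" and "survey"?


Comparing character by character (same length = 6):
  Pos 0: 's' vs 's' =
  Pos 1: 'y' vs 'u' !=
  Pos 2: 's' vs 'r' !=
  Pos 3: 't' vs 'v' !=
  Pos 4: 'e' vs 'e' =
  Pos 5: 'm' vs 'y' !=
Hamming distance = 4


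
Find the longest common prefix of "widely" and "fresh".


Word 1: "widely"
Word 2: "fresh"
Comparing from start:
  Pos 0: 'w' != 'f' (stop)
LCP = "" (length 0)


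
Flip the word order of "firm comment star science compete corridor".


Original: "firm comment star science compete corridor"
Words (1..n): firm | comment | star | science | compete | corridor
Reversed (n..1): corridor | compete | science | star | comment | firm
Result = "corridor compete science star comment firm"


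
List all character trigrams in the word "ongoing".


Word: "ongoing" (length 7)
Number of trigrams = 7 - 3 + 1 = 5
  Position 0: "ong"
  Position 1: "ngo"
  Position 2: "goi"
  Position 3: "oin"
  Position 4: "ing"
Trigrams = "ong", "ngo", "goi", "oin", "ing"


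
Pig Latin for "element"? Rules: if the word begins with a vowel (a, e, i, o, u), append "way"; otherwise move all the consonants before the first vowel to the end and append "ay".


Word: "element"
Starts with vowel → add 'way'
Pig Latin = "elementway"


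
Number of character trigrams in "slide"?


Word: "slide" (length 5)
Number of 3-grams = length - 3 + 1 = 5 - 3 + 1
= 3


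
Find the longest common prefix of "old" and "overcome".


Word 1: "old"
Word 2: "overcome"
Comparing from start:
  Pos 0: 'o' == 'o'
  Pos 1: 'l' != 'v' (stop)
LCP = "o" (length 1)


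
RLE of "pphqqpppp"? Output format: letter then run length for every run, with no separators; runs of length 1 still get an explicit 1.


String: "pphqqpppp"
Scanning for consecutive runs:
  'p' x 2
  'h' x 1
  'q' x 2
  'p' x 4
RLE = "p2h1q2p4"


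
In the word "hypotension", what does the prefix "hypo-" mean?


Prefix: hypo-
Example: hypotension = hypo- + tension
Meaning = under / below normal


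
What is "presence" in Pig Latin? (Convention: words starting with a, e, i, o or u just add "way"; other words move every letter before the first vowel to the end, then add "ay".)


Word: "presence"
Starts with consonant(s) → move to end, add 'ay'
Consonant cluster: "pr"
Pig Latin = "esencepray"


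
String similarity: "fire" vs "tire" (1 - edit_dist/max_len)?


Word 1: "fire" (length 4)
Word 2: "tire" (length 4)
One optimal edit sequence:
  1. substitute 'f' -> 't'  (+1)
  2. keep 'i'
  3. keep 'r'
  4. keep 'e'
Edit distance = 1
Max length = max(4, 4) = 4
Similarity = 1 - 1/4
= 0.7500


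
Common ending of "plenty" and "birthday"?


Word 1: "plenty"
Word 2: "birthday"
Comparing from end:
  Pos -1: 'y' == 'y'
  Pos -2: 't' != 'a' (stop)
LCS = "y" (length 1)


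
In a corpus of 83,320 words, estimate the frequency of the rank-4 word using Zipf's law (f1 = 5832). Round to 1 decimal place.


Zipf's law: f(r) = f(1) / r
f(1) = 5832
f(4) = 5832 / 4
= 1458.0 occurrences


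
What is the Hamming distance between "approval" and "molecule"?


Comparing character by character (same length = 8):
  Pos 0: 'a' vs 'm' !=
  Pos 1: 'p' vs 'o' !=
  Pos 2: 'p' vs 'l' !=
  Pos 3: 'r' vs 'e' !=
  Pos 4: 'o' vs 'c' !=
  Pos 5: 'v' vs 'u' !=
  Pos 6: 'a' vs 'l' !=
  Pos 7: 'l' vs 'e' !=
Hamming distance = 8


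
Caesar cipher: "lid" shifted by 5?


Word: "lid"
Shift: 5
Each letter → (letter + shift) mod 26:
  'l' (11) + 5 = 16 → 'q'
  'i' (8) + 5 = 13 → 'n'
  'd' (3) + 5 = 8 → 'i'
Result = "qni"


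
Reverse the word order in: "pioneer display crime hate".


Original: "pioneer display crime hate"
Words (1..n): pioneer | display | crime | hate
Reversed (n..1): hate | crime | display | pioneer
Result = "hate crime display pioneer"


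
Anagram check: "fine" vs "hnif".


Word 1: "fine" → sorted: efin
Word 2: "hnif" → sorted: fhin
Same letters? efin != fhin
Anagram = No


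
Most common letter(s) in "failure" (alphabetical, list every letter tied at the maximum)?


Word: "failure"
Letter counts:
  'a': 1
  'e': 1
  'f': 1
  'i': 1
  'l': 1
  'r': 1
  'u': 1
Maximum count = 1
Most frequent = 'a', 'e', 'f', 'i', 'l', 'r', 'u' (1 time each)


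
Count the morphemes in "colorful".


Word: "colorful"
Morphemes: color + -ful
Each morpheme carries meaning
= 2 morphemes


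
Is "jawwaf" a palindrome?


Word: "jawwaf"
Reversed: "fawwaj"
Forward == Backward? jawwaf != fawwaj
Palindrome = No


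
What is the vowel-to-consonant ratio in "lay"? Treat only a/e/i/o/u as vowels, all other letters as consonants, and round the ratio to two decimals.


Word: "lay"
Vowels (a,e,i,o,u): 1
Consonants: 2
Ratio = 1/2
= 0.50


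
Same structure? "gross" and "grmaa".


Pattern of "gross": [0, 1, 2, 3, 3]
Pattern of "grmaa": [0, 1, 2, 3, 3]
Patterns match
Same pattern = Yes


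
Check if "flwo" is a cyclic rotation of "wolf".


Word: "wolf", Candidate: "flwo"
Method: check if candidate is substring of word+word
"wolfwolf" contains "flwo"? No
Is rotation = No


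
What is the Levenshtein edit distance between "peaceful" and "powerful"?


Word 1: "peaceful" (length 8)
Word 2: "powerful" (length 8)
One optimal edit sequence (insert/delete/substitute each cost 1):
  1. keep 'p'
  2. substitute 'e' -> 'o'  (+1)
  3. substitute 'a' -> 'w'  (+1)
  4. substitute 'c' -> 'e'  (+1)
  5. substitute 'e' -> 'r'  (+1)
  6. keep 'f'
  7. keep 'u'
  8. keep 'l'
Total edit operations: 4
Edit distance = 4


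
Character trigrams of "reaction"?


Word: "reaction" (length 8)
Number of trigrams = 8 - 3 + 1 = 6
  Position 0: "rea"
  Position 1: "eac"
  Position 2: "act"
  Position 3: "cti"
  Position 4: "tio"
  Position 5: "ion"
Trigrams = "rea", "eac", "act", "cti", "tio", "ion"


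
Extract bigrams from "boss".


Word: "boss" (length 4)
Number of bigrams = 4 - 2 + 1 = 3
  Position 0: "bo"
  Position 1: "os"
  Position 2: "ss"
Bigrams = "bo", "os", "ss"


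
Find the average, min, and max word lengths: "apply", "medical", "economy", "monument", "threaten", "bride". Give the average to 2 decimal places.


Lengths: "apply"=5, "medical"=7, "economy"=7, "monument"=8, "threaten"=8, "bride"=5
Sum = 40, Count = 6
Average = 40/6 = 6.67
= avg=6.67, min=5, max=8


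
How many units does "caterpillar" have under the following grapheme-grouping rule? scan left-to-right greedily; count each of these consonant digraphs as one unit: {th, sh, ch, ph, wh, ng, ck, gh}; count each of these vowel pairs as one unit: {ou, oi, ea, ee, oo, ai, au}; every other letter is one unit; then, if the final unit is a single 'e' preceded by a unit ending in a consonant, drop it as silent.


Word: "caterpillar" (11 letters)
Left-to-right scan:
  1. 'c' (letter)
  2. 'a' (letter)
  3. 't' (letter)
  4. 'e' (letter)
  5. 'r' (letter)
  6. 'p' (letter)
  7. 'i' (letter)
  8. 'l' (letter)
  9. 'l' (letter)
  10. 'a' (letter)
  11. 'r' (letter)
Units from scan: 11
Sound units = 11 units


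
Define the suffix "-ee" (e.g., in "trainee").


Suffix: -ee
Example: trainee = train + -ee
Meaning = one who receives


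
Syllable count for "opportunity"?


Word: "opportunity"
Syllable breakdown: op · por · tu · ni · ty
Counting: 5 parts
= 5 syllables


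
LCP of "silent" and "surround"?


Word 1: "silent"
Word 2: "surround"
Comparing from start:
  Pos 0: 's' == 's'
  Pos 1: 'i' != 'u' (stop)
LCP = "s" (length 1)


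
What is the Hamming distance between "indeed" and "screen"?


Comparing character by character (same length = 6):
  Pos 0: 'i' vs 's' !=
  Pos 1: 'n' vs 'c' !=
  Pos 2: 'd' vs 'r' !=
  Pos 3: 'e' vs 'e' =
  Pos 4: 'e' vs 'e' =
  Pos 5: 'd' vs 'n' !=
Hamming distance = 4


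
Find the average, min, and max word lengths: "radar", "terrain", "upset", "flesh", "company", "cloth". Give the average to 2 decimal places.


Lengths: "radar"=5, "terrain"=7, "upset"=5, "flesh"=5, "company"=7, "cloth"=5
Sum = 34, Count = 6
Average = 34/6 = 5.67
= avg=5.67, min=5, max=7


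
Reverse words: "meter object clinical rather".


Original: "meter object clinical rather"
Words (1..n): meter | object | clinical | rather
Reversed (n..1): rather | clinical | object | meter
Result = "rather clinical object meter"


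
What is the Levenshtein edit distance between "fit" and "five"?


Word 1: "fit" (length 3)
Word 2: "five" (length 4)
One optimal edit sequence (insert/delete/substitute each cost 1):
  1. keep 'f'
  2. keep 'i'
  3. insert 'v'  (+1)
  4. substitute 't' -> 'e'  (+1)
Total edit operations: 2
Edit distance = 2


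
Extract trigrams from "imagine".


Word: "imagine" (length 7)
Number of trigrams = 7 - 3 + 1 = 5
  Position 0: "ima"
  Position 1: "mag"
  Position 2: "agi"
  Position 3: "gin"
  Position 4: "ine"
Trigrams = "ima", "mag", "agi", "gin", "ine"


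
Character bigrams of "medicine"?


Word: "medicine" (length 8)
Number of bigrams = 8 - 2 + 1 = 7
  Position 0: "me"
  Position 1: "ed"
  Position 2: "di"
  Position 3: "ic"
  Position 4: "ci"
  Position 5: "in"
  Position 6: "ne"
Bigrams = "me", "ed", "di", "ic", "ci", "in", "ne"


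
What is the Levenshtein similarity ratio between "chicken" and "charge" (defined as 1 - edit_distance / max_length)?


Word 1: "chicken" (length 7)
Word 2: "charge" (length 6)
One optimal edit sequence:
  1. keep 'c'
  2. keep 'h'
  3. substitute 'i' -> 'a'  (+1)
  4. substitute 'c' -> 'r'  (+1)
  5. substitute 'k' -> 'g'  (+1)
  6. keep 'e'
  7. delete 'n'  (+1)
Edit distance = 4
Max length = max(7, 6) = 7
Similarity = 1 - 4/7
= 0.4286


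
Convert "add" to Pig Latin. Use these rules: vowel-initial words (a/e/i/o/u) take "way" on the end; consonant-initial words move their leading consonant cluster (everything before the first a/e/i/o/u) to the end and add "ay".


Word: "add"
Starts with vowel → add 'way'
Pig Latin = "addway"


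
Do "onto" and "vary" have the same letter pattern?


Pattern of "onto": [0, 1, 2, 0]
Pattern of "vary": [0, 1, 2, 3]
Patterns do not match
Same pattern = No


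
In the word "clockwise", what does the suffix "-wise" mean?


Suffix: -wise
Example: clockwise = clock + -wise
Meaning = in the manner of


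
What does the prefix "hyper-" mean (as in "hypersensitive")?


Prefix: hyper-
Example: hypersensitive (hyper- + sensitive)
Meaning = over / excessive


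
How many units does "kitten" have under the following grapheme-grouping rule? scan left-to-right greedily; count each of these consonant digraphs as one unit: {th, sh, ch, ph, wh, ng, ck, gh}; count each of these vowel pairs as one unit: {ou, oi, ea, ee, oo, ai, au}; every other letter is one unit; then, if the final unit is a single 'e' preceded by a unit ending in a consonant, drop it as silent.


Word: "kitten" (6 letters)
Left-to-right scan:
  1. 'k' (letter)
  2. 'i' (letter)
  3. 't' (letter)
  4. 't' (letter)
  5. 'e' (letter)
  6. 'n' (letter)
Units from scan: 6
Sound units = 6 units


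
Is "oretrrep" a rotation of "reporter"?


Word: "reporter", Candidate: "oretrrep"
Method: check if candidate is substring of word+word
"reporterreporter" contains "oretrrep"? No
Is rotation = No


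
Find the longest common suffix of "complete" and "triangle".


Word 1: "complete"
Word 2: "triangle"
Comparing from end:
  Pos -1: 'e' == 'e'
  Pos -2: 't' != 'l' (stop)
LCS = "e" (length 1)


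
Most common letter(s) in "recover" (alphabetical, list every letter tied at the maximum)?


Word: "recover"
Letter counts:
  'c': 1
  'e': 2
  'o': 1
  'r': 2
  'v': 1
Maximum count = 2
Most frequent = 'e', 'r' (2 times each)


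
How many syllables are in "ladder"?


Word: "ladder"
Syllable breakdown: lad-der
Counting: 2 parts
= 2 syllables


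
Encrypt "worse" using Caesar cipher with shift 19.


Word: "worse"
Shift: 19
Each letter → (letter + shift) mod 26:
  'w' (22) + 19 = 15 → 'p'
  'o' (14) + 19 = 7 → 'h'
  'r' (17) + 19 = 10 → 'k'
  's' (18) + 19 = 11 → 'l'
  'e' (4) + 19 = 23 → 'x'
Result = "phklx"


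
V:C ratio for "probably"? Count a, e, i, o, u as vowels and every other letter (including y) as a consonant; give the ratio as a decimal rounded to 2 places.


Word: "probably"
Vowels (a,e,i,o,u): 2
Consonants: 6
Ratio = 2/6
= 0.33


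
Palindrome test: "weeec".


Word: "weeec"
Reversed: "ceeew"
Forward == Backward? weeec != ceeew
Palindrome = No


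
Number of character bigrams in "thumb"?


Word: "thumb" (length 5)
Number of 2-grams = length - 2 + 1 = 5 - 2 + 1
= 4


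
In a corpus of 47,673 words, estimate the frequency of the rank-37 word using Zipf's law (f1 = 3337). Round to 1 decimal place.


Zipf's law: f(r) = f(1) / r
f(1) = 3337
f(37) = 3337 / 37
= 90.2 occurrences


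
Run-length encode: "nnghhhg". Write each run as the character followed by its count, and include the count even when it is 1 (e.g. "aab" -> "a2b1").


String: "nnghhhg"
Scanning for consecutive runs:
  'n' x 2
  'g' x 1
  'h' x 3
  'g' x 1
RLE = "n2g1h3g1"


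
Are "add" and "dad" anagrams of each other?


Word 1: "add" → sorted: add
Word 2: "dad" → sorted: add
Same letters? add == add
Anagram = Yes


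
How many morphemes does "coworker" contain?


Word: "coworker"
Morphemes: co- + work + -er
Each morpheme carries meaning
= 3 morphemes


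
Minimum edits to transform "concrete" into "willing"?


Word 1: "concrete" (length 8)
Word 2: "willing" (length 7)
One optimal edit sequence (insert/delete/substitute each cost 1):
  1. delete 'c'  (+1)
  2. substitute 'o' -> 'w'  (+1)
  3. substitute 'n' -> 'i'  (+1)
  4. substitute 'c' -> 'l'  (+1)
  5. substitute 'r' -> 'l'  (+1)
  6. substitute 'e' -> 'i'  (+1)
  7. substitute 't' -> 'n'  (+1)
  8. substitute 'e' -> 'g'  (+1)
Total edit operations: 8
Edit distance = 8


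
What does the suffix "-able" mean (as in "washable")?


Suffix: -able
As in: washable -> wash + -able
Meaning = capable of


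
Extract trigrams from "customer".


Word: "customer" (length 8)
Number of trigrams = 8 - 3 + 1 = 6
  Position 0: "cus"
  Position 1: "ust"
  Position 2: "sto"
  Position 3: "tom"
  Position 4: "ome"
  Position 5: "mer"
Trigrams = "cus", "ust", "sto", "tom", "ome", "mer"


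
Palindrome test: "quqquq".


Word: "quqquq"
Reversed: "quqquq"
Forward == Backward? quqquq == quqquq
Palindrome = Yes


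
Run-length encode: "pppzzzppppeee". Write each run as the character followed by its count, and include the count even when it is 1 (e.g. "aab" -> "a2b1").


String: "pppzzzppppeee"
Scanning for consecutive runs:
  'p' x 3
  'z' x 3
  'p' x 4
  'e' x 3
RLE = "p3z3p4e3"


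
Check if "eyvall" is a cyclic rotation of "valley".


Word: "valley", Candidate: "eyvall"
Method: check if candidate is substring of word+word
"valleyvalley" contains "eyvall"? Yes
Is rotation = Yes


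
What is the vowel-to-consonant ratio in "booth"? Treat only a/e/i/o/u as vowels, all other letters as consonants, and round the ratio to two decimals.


Word: "booth"
Vowels (a,e,i,o,u): 2
Consonants: 3
Ratio = 2/3
= 0.67


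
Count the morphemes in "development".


Word: "development"
Morphemes: develop + -ment
Each morpheme carries meaning
= 2 morphemes


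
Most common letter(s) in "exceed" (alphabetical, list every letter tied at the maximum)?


Word: "exceed"
Letter counts:
  'c': 1
  'd': 1
  'e': 3
  'x': 1
Maximum count = 3
Most frequent = 'e' (3 times each)


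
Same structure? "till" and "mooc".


Pattern of "till": [0, 1, 2, 2]
Pattern of "mooc": [0, 1, 1, 2]
Patterns do not match
Same pattern = No


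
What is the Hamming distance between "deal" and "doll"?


Comparing character by character (same length = 4):
  Pos 0: 'd' vs 'd' =
  Pos 1: 'e' vs 'o' !=
  Pos 2: 'a' vs 'l' !=
  Pos 3: 'l' vs 'l' =
Hamming distance = 2


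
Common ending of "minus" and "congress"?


Word 1: "minus"
Word 2: "congress"
Comparing from end:
  Pos -1: 's' == 's'
  Pos -2: 'u' != 's' (stop)
LCS = "s" (length 1)


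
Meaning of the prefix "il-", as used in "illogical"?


Prefix: il-
Example: illogical = il- + logical
Meaning = not


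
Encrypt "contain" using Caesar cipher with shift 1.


Word: "contain"
Shift: 1
Each letter → (letter + shift) mod 26:
  'c' (2) + 1 = 3 → 'd'
  'o' (14) + 1 = 15 → 'p'
  'n' (13) + 1 = 14 → 'o'
  't' (19) + 1 = 20 → 'u'
  'a' (0) + 1 = 1 → 'b'
  'i' (8) + 1 = 9 → 'j'
  'n' (13) + 1 = 14 → 'o'
Result = "dpoubjo"


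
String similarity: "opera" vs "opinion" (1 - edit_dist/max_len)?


Word 1: "opera" (length 5)
Word 2: "opinion" (length 7)
One optimal edit sequence:
  1. keep 'o'
  2. keep 'p'
  3. insert 'i'  (+1)
  4. insert 'n'  (+1)
  5. substitute 'e' -> 'i'  (+1)
  6. substitute 'r' -> 'o'  (+1)
  7. substitute 'a' -> 'n'  (+1)
Edit distance = 5
Max length = max(5, 7) = 7
Similarity = 1 - 5/7
= 0.2857


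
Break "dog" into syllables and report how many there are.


Word: "dog"
Syllable breakdown: dog
Counting: 1 part
= 1 syllable


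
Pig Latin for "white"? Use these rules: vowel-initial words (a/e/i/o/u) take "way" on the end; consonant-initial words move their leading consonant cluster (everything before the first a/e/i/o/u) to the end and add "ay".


Word: "white"
Starts with consonant(s) → move to end, add 'ay'
Consonant cluster: "wh"
Pig Latin = "itewhay"


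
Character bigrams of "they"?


Word: "they" (length 4)
Number of bigrams = 4 - 2 + 1 = 3
  Position 0: "th"
  Position 1: "he"
  Position 2: "ey"
Bigrams = "th", "he", "ey"


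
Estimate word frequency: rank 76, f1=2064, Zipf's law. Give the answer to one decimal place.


Zipf's law: f(r) = f(1) / r
f(1) = 2064
f(76) = 2064 / 76
= 27.2 occurrences


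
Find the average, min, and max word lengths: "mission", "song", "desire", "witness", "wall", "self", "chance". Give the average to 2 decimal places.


Lengths: "mission"=7, "song"=4, "desire"=6, "witness"=7, "wall"=4, "self"=4, "chance"=6
Sum = 38, Count = 7
Average = 38/7 = 5.43
= avg=5.43, min=4, max=7


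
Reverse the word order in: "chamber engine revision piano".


Original: "chamber engine revision piano"
Words (1..n): chamber | engine | revision | piano
Reversed (n..1): piano | revision | engine | chamber
Result = "piano revision engine chamber"


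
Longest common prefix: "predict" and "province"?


Word 1: "predict"
Word 2: "province"
Comparing from start:
  Pos 0: 'p' == 'p'
  Pos 1: 'r' == 'r'
  Pos 2: 'e' != 'o' (stop)
LCP = "pr" (length 2)


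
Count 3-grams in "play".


Word: "play" (length 4)
Number of 3-grams = length - 3 + 1 = 4 - 3 + 1
= 2


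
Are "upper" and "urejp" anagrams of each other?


Word 1: "upper" → sorted: eppru
Word 2: "urejp" → sorted: ejpru
Same letters? eppru != ejpru
Anagram = No


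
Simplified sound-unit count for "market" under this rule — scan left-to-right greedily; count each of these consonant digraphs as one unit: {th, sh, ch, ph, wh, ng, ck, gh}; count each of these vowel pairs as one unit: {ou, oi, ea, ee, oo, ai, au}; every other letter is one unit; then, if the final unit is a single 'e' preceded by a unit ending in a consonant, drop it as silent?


Word: "market" (6 letters)
Left-to-right scan:
  (1) 'm' (letter)
  (2) 'a' (letter)
  (3) 'r' (letter)
  (4) 'k' (letter)
  (5) 'e' (letter)
  (6) 't' (letter)
Units from scan: 6
Sound units = 6 units


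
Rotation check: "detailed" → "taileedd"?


Word: "detailed", Candidate: "taileedd"
Method: check if candidate is substring of word+word
"detaileddetailed" contains "taileedd"? No
Is rotation = No


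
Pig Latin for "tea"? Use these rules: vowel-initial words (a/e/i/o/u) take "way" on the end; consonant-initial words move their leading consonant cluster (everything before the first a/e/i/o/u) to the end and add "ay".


Word: "tea"
Starts with consonant(s) → move to end, add 'ay'
Consonant cluster: "t"
Pig Latin = "eatay"


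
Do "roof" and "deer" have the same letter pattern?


Pattern of "roof": [0, 1, 1, 2]
Pattern of "deer": [0, 1, 1, 2]
Patterns match
Same pattern = Yes


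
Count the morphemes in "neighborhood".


Word: "neighborhood"
Morphemes: neighbor + -hood
Each morpheme carries meaning
= 2 morphemes


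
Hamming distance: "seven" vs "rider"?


Comparing character by character (same length = 5):
  Pos 0: 's' vs 'r' !=
  Pos 1: 'e' vs 'i' !=
  Pos 2: 'v' vs 'd' !=
  Pos 3: 'e' vs 'e' =
  Pos 4: 'n' vs 'r' !=
Hamming distance = 4


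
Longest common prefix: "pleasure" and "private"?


Word 1: "pleasure"
Word 2: "private"
Comparing from start:
  Pos 0: 'p' == 'p'
  Pos 1: 'l' != 'r' (stop)
LCP = "p" (length 1)


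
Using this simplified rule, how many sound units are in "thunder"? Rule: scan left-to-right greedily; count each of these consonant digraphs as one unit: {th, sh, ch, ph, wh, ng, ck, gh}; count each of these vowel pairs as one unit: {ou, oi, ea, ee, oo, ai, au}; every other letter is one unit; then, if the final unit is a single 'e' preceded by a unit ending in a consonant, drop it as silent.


Word: "thunder" (7 letters)
Left-to-right scan:
  (1) 'th' (digraph)
  (2) 'u' (letter)
  (3) 'n' (letter)
  (4) 'd' (letter)
  (5) 'e' (letter)
  (6) 'r' (letter)
Units from scan: 6
Sound units = 6 units


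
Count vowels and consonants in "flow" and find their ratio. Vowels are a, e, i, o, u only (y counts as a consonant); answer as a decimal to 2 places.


Word: "flow"
Vowels (a,e,i,o,u): 1
Consonants: 3
Ratio = 1/3
= 0.33


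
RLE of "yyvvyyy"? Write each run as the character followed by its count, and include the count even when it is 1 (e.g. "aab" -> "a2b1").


String: "yyvvyyy"
Scanning for consecutive runs:
  'y' x 2
  'v' x 2
  'y' x 3
RLE = "y2v2y3"


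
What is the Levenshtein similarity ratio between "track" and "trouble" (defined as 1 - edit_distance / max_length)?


Word 1: "track" (length 5)
Word 2: "trouble" (length 7)
One optimal edit sequence:
  1. keep 't'
  2. keep 'r'
  3. insert 'o'  (+1)
  4. insert 'u'  (+1)
  5. substitute 'a' -> 'b'  (+1)
  6. substitute 'c' -> 'l'  (+1)
  7. substitute 'k' -> 'e'  (+1)
Edit distance = 5
Max length = max(5, 7) = 7
Similarity = 1 - 5/7
= 0.2857


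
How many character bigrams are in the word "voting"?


Word: "voting" (length 6)
Number of 2-grams = length - 2 + 1 = 6 - 2 + 1
= 5


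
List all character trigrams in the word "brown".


Word: "brown" (length 5)
Number of trigrams = 5 - 3 + 1 = 3
  Position 0: "bro"
  Position 1: "row"
  Position 2: "own"
Trigrams = "bro", "row", "own"


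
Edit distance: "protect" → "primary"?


Word 1: "protect" (length 7)
Word 2: "primary" (length 7)
One optimal edit sequence (insert/delete/substitute each cost 1):
  1. keep 'p'
  2. keep 'r'
  3. substitute 'o' -> 'i'  (+1)
  4. substitute 't' -> 'm'  (+1)
  5. substitute 'e' -> 'a'  (+1)
  6. substitute 'c' -> 'r'  (+1)
  7. substitute 't' -> 'y'  (+1)
Total edit operations: 5
Edit distance = 5


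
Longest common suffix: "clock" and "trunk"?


Word 1: "clock"
Word 2: "trunk"
Comparing from end:
  Pos -1: 'k' == 'k'
  Pos -2: 'c' != 'n' (stop)
LCS = "k" (length 1)


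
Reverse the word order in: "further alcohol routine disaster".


Original: "further alcohol routine disaster"
Words (1..n): further | alcohol | routine | disaster
Reversed (n..1): disaster | routine | alcohol | further
Result = "disaster routine alcohol further"


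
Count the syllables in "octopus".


Word: "octopus"
Syllable breakdown: oc-to-pus
Counting: 3 parts
= 3 syllables
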